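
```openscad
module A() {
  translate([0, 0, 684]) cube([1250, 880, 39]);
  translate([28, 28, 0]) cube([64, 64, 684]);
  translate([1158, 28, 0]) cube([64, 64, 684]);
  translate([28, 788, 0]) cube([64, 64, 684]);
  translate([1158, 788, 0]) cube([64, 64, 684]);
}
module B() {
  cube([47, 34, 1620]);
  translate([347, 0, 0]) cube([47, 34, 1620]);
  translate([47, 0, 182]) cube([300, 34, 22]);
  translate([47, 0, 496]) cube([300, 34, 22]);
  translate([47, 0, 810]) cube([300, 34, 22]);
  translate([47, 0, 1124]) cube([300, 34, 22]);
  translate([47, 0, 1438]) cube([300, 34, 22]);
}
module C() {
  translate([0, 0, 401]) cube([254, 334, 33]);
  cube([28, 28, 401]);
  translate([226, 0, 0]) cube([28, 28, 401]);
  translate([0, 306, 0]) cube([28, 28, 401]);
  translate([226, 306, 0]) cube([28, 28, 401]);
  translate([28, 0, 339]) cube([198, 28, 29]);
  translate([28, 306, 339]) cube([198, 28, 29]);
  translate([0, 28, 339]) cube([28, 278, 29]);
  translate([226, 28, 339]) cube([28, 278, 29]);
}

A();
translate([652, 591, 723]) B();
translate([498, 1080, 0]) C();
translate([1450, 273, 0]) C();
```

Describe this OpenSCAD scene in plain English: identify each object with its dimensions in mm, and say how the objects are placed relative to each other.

A is a rectangular dining table. The top is 1250×880×39 mm with its upper surface at z = 723 mm. It stands on four 64×64 mm square legs, each inset 28 mm from the nearest pair of top edges, running from the floor to the underside of the top.

B is a straight ladder. Two 47×34 mm vertical rails, 1620 mm tall, stand 394 mm apart (outside-to-outside) with their front faces coplanar on the −y side. 5 rungs, each 34 mm deep and 22 mm tall, span between the inner faces of the rails, front faces flush with the rails. The lowest rung's underside is at z = 182 mm and rungs are spaced 314 mm apart (underside to underside).

C is a four-legged stool. The seat is 254×334 mm, 33 mm thick, top at z = 434 mm. It stands on four square legs, each 28×28 mm in cross-section, from z = 0 to the seat underside, each flush with a corner of the seat. Four stretchers, 28 mm wide and 29 mm tall, connect adjacent legs with their undersides at z = 339 mm, each running between the inner faces of the legs it joins and aligned with the legs' outer faces on the other axis.

The ladder is on top of the table. Two stools sit around the table at the +y, +x sides.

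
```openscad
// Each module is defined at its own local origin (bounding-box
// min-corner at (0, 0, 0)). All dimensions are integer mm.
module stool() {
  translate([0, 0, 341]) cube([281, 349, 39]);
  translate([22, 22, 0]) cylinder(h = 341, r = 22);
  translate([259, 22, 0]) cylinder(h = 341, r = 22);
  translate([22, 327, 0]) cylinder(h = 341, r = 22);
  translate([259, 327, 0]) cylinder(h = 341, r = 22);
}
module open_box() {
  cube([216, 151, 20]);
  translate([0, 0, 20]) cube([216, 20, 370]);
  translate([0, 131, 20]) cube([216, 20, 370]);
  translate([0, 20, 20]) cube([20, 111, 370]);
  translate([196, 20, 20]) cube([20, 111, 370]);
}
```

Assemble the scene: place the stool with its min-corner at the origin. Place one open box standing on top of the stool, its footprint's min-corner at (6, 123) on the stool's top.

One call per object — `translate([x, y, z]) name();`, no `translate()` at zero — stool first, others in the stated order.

stool();
translate([6, 123, 380]) open_box();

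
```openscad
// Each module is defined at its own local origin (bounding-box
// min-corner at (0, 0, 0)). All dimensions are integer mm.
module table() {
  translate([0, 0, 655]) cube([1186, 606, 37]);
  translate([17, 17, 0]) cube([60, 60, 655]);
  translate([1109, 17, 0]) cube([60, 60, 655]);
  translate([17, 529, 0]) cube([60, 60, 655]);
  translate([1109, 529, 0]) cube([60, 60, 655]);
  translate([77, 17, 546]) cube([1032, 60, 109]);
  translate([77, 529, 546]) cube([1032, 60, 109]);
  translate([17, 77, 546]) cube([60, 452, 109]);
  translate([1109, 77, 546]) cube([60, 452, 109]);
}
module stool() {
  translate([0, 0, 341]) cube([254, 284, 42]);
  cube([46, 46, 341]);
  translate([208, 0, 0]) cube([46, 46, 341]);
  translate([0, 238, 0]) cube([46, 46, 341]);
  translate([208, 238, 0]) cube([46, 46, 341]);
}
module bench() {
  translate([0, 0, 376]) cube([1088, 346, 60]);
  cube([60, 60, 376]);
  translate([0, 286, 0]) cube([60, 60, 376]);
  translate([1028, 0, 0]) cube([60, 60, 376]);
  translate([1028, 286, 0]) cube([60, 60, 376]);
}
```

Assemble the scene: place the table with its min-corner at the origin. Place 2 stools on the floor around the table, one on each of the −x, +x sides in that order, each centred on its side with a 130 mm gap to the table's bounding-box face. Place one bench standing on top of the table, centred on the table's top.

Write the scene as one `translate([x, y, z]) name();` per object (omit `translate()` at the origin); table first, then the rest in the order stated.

table();
translate([-384, 161, 0]) stool();
translate([1316, 161, 0]) stool();
translate([49, 130, 692]) bench();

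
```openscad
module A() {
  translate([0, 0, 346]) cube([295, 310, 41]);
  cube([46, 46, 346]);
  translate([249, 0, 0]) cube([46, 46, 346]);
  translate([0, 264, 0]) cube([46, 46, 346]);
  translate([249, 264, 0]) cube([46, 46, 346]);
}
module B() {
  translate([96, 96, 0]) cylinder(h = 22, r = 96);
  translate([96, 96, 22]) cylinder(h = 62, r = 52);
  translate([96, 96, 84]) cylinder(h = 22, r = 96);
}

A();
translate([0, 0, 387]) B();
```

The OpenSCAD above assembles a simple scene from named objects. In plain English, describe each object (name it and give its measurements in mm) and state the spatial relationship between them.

A is a simple wooden stool: a rectangular seat 295 mm (x) by 310 mm (y), 41 mm thick, top face at z = 387 mm, on four square legs, each 46×46 mm in cross-section. The legs rest on z = 0, each flush with a corner of the seat.

B is a spool: two coaxial disc flanges of radius 96 mm and thickness 22 mm, joined by a core cylinder of radius 52 mm and height 62 mm. The lower flange rests on z = 0 and the three cylinders share a vertical axis.

The spool is on top of the stool.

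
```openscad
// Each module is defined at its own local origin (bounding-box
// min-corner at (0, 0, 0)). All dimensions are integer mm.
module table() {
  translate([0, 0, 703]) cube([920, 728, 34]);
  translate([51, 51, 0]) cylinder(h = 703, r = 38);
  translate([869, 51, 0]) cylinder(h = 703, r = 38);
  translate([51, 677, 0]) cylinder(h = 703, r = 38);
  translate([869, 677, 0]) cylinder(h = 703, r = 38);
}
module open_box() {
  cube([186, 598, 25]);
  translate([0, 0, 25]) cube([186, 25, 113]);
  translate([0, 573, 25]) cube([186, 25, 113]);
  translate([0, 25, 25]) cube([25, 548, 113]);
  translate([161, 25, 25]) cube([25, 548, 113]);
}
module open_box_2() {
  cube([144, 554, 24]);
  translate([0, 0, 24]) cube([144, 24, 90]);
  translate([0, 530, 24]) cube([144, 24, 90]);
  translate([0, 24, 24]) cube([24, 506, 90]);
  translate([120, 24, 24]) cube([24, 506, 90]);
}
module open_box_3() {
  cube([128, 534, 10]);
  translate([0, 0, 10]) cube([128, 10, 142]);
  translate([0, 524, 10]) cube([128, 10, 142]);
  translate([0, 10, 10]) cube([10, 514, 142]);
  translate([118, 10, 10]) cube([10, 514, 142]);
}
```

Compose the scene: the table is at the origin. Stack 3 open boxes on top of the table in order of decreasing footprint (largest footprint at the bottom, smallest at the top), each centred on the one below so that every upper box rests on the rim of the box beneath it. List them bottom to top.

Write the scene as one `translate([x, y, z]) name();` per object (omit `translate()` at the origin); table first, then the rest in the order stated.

table();
translate([367, 65, 737]) open_box();
translate([388, 87, 875]) open_box_2();
translate([396, 97, 989]) open_box_3();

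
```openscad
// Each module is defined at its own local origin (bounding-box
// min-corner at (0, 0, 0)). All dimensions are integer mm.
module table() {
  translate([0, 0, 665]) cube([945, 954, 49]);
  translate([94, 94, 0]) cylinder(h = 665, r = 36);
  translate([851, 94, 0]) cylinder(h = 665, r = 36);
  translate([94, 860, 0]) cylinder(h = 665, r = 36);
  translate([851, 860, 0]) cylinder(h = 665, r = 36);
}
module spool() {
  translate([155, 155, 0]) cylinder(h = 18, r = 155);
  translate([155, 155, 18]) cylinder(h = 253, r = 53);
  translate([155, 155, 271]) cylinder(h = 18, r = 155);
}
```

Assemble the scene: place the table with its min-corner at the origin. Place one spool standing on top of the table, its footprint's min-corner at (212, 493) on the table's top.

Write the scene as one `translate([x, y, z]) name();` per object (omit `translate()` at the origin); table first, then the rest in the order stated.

table();
translate([212, 493, 714]) spool();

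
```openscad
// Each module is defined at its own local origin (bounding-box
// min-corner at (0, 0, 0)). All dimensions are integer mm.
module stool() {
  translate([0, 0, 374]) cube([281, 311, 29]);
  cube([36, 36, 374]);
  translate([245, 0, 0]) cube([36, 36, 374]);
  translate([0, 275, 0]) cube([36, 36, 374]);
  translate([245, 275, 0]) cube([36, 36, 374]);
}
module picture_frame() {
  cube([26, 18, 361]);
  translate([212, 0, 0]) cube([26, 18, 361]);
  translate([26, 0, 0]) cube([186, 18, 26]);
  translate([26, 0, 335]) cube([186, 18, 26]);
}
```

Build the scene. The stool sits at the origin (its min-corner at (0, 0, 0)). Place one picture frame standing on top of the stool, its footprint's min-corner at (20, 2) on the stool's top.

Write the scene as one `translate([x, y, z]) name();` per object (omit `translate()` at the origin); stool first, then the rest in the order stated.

stool();
translate([20, 2, 403]) picture_frame();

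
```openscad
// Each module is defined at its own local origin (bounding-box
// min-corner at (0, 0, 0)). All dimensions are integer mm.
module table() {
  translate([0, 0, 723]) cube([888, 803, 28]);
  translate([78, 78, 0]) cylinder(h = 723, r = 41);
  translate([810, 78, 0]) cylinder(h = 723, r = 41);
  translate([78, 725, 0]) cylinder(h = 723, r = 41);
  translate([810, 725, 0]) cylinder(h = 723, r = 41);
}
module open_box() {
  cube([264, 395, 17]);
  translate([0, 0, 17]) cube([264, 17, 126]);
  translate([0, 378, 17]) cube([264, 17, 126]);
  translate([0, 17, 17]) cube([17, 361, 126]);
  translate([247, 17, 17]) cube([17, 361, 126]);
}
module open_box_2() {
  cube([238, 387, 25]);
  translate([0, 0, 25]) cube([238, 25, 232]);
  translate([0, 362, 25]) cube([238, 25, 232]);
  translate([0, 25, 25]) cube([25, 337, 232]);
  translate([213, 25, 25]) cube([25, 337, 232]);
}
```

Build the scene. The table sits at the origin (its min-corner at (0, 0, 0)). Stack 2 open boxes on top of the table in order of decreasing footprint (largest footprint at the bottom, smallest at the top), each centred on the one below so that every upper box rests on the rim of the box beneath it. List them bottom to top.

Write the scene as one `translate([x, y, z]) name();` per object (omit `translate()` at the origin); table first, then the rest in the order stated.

table();
translate([312, 204, 751]) open_box();
translate([325, 208, 894]) open_box_2();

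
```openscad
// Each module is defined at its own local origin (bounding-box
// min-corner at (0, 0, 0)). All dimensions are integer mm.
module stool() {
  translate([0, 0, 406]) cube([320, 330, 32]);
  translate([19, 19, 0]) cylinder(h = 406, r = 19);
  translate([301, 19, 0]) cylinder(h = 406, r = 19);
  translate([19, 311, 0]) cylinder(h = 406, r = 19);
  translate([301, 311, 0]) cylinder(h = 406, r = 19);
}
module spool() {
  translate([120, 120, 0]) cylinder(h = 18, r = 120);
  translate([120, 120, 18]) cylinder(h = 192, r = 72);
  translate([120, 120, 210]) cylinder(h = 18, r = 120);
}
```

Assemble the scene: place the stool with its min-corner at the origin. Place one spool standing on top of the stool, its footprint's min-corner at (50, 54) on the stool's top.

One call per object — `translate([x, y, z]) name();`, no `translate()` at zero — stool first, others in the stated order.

stool();
translate([50, 54, 438]) spool();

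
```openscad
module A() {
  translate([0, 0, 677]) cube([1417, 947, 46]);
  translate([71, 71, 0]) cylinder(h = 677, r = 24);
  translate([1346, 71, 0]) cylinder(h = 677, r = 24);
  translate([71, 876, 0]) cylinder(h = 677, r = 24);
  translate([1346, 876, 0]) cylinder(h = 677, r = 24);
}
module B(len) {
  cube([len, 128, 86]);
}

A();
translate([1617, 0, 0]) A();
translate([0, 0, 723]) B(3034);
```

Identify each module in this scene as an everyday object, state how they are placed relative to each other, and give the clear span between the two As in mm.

Second table starts at x = 1617; first ends at x = 1417; clear span = 1617 − 1417 = 200 mm.

A is a table. B is a beam. A beam spans the tops of two tables. The clear span between the two tables is 200 mm.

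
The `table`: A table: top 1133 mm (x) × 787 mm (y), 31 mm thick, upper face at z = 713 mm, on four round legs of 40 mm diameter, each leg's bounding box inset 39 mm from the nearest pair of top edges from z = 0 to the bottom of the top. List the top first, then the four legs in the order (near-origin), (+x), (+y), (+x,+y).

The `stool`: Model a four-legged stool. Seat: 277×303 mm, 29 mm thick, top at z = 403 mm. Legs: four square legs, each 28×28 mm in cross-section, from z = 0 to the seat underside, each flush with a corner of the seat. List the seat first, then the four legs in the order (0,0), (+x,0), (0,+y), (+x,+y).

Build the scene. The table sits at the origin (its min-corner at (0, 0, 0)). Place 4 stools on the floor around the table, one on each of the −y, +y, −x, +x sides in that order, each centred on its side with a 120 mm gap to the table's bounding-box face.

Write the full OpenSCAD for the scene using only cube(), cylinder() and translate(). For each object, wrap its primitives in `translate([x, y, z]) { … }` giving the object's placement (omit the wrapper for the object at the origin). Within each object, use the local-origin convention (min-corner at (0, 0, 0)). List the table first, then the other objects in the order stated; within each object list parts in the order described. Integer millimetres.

translate([0, 0, 682]) cube([1133, 787, 31]);
translate([59, 59, 0]) cylinder(h = 682, r = 20);
translate([1074, 59, 0]) cylinder(h = 682, r = 20);
translate([59, 728, 0]) cylinder(h = 682, r = 20);
translate([1074, 728, 0]) cylinder(h = 682, r = 20);
translate([428, -423, 0]) {
  translate([0, 0, 374]) cube([277, 303, 29]);
  cube([28, 28, 374]);
  translate([249, 0, 0]) cube([28, 28, 374]);
  translate([0, 275, 0]) cube([28, 28, 374]);
  translate([249, 275, 0]) cube([28, 28, 374]);
}
translate([428, 907, 0]) {
  translate([0, 0, 374]) cube([277, 303, 29]);
  cube([28, 28, 374]);
  translate([249, 0, 0]) cube([28, 28, 374]);
  translate([0, 275, 0]) cube([28, 28, 374]);
  translate([249, 275, 0]) cube([28, 28, 374]);
}
translate([-397, 242, 0]) {
  translate([0, 0, 374]) cube([277, 303, 29]);
  cube([28, 28, 374]);
  translate([249, 0, 0]) cube([28, 28, 374]);
  translate([0, 275, 0]) cube([28, 28, 374]);
  translate([249, 275, 0]) cube([28, 28, 374]);
}
translate([1253, 242, 0]) {
  translate([0, 0, 374]) cube([277, 303, 29]);
  cube([28, 28, 374]);
  translate([249, 0, 0]) cube([28, 28, 374]);
  translate([0, 275, 0]) cube([28, 28, 374]);
  translate([249, 275, 0]) cube([28, 28, 374]);
}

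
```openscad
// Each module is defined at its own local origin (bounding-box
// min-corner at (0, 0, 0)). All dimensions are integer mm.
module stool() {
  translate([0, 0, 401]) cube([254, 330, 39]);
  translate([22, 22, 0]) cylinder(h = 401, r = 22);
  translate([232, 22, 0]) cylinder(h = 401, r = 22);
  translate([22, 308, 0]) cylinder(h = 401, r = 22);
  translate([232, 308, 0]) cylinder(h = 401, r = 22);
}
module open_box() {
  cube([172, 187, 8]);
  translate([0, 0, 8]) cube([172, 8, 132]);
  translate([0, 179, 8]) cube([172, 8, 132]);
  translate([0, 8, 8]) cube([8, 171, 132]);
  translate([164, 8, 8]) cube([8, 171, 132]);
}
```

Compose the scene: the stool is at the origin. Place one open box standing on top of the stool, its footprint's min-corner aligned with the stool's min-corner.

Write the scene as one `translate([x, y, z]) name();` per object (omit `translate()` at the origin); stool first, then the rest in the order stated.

stool();
translate([0, 0, 440]) open_box();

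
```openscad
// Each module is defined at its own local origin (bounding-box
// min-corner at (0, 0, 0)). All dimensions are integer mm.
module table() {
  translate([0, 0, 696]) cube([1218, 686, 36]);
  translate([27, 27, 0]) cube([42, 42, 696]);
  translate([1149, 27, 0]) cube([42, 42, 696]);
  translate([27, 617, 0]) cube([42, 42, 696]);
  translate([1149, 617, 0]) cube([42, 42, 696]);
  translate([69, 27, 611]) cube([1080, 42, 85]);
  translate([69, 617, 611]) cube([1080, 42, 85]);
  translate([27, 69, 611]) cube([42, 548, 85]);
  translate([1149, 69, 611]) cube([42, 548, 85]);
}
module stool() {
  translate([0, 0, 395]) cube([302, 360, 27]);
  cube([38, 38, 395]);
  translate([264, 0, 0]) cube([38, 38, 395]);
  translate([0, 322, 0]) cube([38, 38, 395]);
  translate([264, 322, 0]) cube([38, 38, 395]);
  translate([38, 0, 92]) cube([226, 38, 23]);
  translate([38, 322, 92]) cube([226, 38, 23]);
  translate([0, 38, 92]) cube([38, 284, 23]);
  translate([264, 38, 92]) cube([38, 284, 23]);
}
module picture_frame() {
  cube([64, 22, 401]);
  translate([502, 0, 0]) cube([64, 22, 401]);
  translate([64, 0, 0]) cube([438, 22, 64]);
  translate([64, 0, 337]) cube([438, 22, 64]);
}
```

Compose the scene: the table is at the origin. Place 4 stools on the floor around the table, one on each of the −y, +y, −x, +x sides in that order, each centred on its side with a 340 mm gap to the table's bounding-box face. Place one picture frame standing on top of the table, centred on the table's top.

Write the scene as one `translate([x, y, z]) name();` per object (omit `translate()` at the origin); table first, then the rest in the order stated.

table();
translate([458, -700, 0]) stool();
translate([458, 1026, 0]) stool();
translate([-642, 163, 0]) stool();
translate([1558, 163, 0]) stool();
translate([326, 332, 732]) picture_frame();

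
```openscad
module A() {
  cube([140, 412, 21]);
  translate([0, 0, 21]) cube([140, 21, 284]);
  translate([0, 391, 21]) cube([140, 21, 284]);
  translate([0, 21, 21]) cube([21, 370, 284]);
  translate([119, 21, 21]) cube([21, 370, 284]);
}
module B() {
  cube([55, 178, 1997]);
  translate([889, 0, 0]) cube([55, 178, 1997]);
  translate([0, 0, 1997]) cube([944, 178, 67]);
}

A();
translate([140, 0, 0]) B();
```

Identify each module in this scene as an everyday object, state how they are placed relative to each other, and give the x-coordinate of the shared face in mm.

A is an open box. B is a door frame. The door frame is against the open box's +x side, with their −y faces flush. The x-coordinate of the shared face is 140 mm.

The open box's +x face and the door frame's −x face are both at x = 140 mm.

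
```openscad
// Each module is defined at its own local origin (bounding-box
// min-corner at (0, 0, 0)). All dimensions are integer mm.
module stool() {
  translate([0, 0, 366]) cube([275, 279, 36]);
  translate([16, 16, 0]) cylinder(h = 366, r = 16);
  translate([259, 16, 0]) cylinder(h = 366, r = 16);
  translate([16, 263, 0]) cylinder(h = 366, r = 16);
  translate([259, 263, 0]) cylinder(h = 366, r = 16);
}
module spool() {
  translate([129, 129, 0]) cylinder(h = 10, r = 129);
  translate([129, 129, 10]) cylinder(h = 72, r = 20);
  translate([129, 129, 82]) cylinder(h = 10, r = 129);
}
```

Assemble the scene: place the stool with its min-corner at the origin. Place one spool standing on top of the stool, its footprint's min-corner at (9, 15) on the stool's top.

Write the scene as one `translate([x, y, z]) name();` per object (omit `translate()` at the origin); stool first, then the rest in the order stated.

stool();
translate([9, 15, 402]) spool();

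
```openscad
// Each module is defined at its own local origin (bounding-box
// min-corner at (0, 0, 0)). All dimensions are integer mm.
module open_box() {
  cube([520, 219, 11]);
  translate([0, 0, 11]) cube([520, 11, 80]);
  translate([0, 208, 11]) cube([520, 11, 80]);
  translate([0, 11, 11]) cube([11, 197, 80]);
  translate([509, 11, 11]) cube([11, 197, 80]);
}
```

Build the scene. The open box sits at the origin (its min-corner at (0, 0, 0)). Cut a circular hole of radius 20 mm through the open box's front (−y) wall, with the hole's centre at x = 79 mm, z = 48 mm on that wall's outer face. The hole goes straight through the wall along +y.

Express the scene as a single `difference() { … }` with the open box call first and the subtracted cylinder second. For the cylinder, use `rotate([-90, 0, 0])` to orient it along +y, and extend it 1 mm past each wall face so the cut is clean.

difference() {
  open_box();
  translate([79, -1, 48]) rotate([-90, 0, 0]) cylinder(h = 13, r = 20);
}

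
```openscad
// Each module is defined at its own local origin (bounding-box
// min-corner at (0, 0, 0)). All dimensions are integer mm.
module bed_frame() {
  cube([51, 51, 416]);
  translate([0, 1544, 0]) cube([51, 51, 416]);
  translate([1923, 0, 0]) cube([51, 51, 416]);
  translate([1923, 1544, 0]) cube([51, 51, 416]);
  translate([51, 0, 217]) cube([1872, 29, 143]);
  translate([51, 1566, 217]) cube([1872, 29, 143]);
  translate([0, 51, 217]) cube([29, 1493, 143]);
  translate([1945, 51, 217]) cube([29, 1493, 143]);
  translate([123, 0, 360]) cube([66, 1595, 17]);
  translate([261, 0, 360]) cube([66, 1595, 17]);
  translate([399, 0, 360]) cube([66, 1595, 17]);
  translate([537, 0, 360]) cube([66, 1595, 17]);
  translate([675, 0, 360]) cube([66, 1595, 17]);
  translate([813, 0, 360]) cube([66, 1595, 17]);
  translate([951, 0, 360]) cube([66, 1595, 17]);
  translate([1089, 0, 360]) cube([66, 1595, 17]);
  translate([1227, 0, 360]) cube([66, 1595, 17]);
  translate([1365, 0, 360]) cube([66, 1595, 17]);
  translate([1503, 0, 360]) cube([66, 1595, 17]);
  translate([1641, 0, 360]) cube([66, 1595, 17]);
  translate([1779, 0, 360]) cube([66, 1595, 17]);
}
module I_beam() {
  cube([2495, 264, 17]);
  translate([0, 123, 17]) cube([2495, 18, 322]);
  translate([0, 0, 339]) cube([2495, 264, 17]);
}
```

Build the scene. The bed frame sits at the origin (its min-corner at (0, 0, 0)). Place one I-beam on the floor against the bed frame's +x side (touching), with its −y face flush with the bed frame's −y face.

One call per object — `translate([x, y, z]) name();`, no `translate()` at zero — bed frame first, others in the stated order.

bed_frame();
translate([1974, 0, 0]) I_beam();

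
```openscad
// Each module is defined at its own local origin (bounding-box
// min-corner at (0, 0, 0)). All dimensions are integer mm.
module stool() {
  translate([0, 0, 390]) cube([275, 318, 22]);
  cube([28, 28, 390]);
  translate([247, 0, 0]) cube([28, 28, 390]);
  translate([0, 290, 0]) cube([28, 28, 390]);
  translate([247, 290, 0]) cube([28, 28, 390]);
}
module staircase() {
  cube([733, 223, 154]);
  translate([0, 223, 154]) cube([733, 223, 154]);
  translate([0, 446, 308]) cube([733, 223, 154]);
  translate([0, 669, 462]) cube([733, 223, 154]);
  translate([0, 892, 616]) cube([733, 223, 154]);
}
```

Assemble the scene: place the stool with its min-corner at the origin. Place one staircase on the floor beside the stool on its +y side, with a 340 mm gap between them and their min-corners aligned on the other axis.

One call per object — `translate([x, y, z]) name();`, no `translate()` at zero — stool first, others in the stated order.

stool();
translate([0, 658, 0]) staircase();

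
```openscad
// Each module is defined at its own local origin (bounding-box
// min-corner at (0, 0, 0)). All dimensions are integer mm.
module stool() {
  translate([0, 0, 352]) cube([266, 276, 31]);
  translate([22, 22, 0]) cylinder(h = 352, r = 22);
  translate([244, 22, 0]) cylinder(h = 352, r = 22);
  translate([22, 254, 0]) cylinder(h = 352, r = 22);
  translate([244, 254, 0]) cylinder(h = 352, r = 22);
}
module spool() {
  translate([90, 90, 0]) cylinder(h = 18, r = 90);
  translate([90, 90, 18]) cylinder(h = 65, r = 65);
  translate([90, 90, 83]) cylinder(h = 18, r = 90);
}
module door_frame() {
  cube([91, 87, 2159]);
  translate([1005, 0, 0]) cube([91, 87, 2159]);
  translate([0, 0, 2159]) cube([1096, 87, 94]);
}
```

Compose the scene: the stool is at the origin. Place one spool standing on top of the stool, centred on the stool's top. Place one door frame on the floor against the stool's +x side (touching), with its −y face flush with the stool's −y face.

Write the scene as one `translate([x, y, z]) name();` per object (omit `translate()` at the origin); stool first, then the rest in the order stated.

stool();
translate([43, 48, 383]) spool();
translate([266, 0, 0]) door_frame();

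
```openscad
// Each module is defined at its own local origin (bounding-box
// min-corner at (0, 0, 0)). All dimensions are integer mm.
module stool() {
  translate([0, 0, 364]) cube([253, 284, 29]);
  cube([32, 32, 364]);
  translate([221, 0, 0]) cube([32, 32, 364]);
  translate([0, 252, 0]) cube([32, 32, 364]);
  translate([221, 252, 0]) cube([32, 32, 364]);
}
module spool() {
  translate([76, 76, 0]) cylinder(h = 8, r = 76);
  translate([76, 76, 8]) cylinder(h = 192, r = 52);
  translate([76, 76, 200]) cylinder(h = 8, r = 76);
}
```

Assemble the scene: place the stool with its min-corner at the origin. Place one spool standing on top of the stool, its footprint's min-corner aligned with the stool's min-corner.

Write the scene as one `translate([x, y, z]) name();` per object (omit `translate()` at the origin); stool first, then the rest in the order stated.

stool();
translate([0, 0, 393]) spool();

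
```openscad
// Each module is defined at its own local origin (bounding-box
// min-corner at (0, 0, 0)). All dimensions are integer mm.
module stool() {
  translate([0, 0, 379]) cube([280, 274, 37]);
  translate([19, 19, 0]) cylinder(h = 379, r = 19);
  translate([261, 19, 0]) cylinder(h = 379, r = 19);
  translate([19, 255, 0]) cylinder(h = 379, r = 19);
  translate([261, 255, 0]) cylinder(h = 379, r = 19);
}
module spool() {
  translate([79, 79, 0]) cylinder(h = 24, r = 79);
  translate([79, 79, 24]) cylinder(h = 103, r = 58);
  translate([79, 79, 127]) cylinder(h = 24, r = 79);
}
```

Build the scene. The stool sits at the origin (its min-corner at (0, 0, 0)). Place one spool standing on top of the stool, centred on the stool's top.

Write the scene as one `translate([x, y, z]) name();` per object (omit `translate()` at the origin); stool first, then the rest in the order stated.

stool();
translate([61, 58, 416]) spool();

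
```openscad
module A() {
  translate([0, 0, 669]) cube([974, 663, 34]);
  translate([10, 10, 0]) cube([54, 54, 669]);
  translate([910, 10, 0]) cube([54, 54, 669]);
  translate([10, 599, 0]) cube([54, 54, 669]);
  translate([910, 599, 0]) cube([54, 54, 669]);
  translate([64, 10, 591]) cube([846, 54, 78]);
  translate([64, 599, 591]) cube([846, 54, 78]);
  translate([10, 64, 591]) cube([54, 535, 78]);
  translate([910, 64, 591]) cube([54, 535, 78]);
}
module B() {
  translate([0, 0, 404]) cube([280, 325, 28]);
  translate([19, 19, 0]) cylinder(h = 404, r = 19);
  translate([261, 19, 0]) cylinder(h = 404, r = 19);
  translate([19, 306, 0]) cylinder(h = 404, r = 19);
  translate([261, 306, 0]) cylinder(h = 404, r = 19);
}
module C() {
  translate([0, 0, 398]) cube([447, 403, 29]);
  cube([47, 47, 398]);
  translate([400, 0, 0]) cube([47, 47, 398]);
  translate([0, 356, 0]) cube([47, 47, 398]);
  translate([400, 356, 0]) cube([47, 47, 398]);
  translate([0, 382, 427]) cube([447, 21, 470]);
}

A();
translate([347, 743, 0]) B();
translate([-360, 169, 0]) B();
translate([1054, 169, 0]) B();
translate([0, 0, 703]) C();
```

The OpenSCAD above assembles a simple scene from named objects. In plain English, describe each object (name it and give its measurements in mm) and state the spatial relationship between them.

A is a table: top 974 mm (x) × 663 mm (y), 34 mm thick, upper face at z = 703 mm, on four 54×54 mm square legs, each inset 10 mm from the nearest pair of top edges, running from z = 0 to the bottom of the top. Four apron rails, 54 mm thick and 78 mm tall, run between adjacent legs with their top edges flush with the underside of the top and their outer faces flush with the legs' outer faces.

B is a four-legged stool. The seat is a 280×325×28 mm slab whose top surface is at z = 432 mm; four round legs, each 38 mm in diameter, run from the floor (z = 0) to the underside of the seat, each leg's axis is inset half a diameter from the nearest pair of seat edges (so the leg's bounding box is flush with the corner).

C is a chair: 447×403 mm seat, 29 mm thick, top at z = 427 mm, on four 47 mm square corner legs flush with the seat edges. A 21 mm thick backrest slab spans the full seat width, extending 470 mm above the seat top, its back face flush with the seat's +y edge.

Three stools sit around the table at the +y, −x, +x sides. The chair is on top of the table.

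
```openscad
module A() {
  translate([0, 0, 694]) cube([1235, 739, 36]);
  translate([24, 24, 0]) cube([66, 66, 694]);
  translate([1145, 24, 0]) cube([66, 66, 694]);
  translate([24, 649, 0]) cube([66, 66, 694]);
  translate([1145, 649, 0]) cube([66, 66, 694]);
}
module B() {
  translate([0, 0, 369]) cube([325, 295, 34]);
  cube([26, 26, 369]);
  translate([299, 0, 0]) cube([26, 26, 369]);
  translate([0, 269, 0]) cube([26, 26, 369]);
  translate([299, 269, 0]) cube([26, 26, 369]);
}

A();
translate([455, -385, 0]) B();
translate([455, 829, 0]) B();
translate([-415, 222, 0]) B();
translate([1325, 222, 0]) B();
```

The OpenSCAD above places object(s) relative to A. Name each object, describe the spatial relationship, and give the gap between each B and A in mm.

A is a table. B is a stool. Four stools sit around the table at the −y, +y, −x, +x sides. The gap between each stool and the table is 90 mm.

Each stool's nearest face is 90 mm from the table's bounding box.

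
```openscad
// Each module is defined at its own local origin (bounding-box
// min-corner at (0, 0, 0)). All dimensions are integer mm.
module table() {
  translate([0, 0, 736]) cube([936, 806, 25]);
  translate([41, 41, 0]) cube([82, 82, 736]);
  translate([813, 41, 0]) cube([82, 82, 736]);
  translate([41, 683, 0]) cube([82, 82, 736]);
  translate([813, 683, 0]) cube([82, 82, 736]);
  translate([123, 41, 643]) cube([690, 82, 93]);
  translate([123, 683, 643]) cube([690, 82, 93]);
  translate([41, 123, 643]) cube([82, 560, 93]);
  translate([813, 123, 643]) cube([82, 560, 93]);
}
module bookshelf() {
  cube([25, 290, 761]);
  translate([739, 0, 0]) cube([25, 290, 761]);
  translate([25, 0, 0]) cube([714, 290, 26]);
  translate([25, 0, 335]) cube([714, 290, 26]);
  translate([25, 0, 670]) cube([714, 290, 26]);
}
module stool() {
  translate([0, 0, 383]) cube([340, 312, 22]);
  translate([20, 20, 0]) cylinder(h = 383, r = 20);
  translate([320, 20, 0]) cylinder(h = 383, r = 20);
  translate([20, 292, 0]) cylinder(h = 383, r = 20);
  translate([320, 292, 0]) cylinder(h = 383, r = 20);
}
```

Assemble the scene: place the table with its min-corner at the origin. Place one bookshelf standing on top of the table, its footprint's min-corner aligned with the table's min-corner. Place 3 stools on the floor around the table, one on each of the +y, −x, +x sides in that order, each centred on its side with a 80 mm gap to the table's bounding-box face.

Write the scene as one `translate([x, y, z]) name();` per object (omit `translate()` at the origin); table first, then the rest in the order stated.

table();
translate([0, 0, 761]) bookshelf();
translate([298, 886, 0]) stool();
translate([-420, 247, 0]) stool();
translate([1016, 247, 0]) stool();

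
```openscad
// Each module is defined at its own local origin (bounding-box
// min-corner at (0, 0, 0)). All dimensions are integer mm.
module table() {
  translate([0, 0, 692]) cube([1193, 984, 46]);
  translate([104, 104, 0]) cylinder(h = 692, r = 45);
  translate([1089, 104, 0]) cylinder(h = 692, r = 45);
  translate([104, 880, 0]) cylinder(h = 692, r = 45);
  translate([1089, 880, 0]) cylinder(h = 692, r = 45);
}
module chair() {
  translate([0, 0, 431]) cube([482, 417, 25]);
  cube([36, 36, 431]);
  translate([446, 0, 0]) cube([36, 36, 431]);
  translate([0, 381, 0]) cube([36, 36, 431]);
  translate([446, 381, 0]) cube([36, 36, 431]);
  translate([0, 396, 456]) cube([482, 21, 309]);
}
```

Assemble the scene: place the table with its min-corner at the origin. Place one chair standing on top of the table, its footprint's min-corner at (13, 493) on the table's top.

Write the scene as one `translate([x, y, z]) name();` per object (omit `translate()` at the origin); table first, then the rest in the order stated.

table();
translate([13, 493, 738]) chair();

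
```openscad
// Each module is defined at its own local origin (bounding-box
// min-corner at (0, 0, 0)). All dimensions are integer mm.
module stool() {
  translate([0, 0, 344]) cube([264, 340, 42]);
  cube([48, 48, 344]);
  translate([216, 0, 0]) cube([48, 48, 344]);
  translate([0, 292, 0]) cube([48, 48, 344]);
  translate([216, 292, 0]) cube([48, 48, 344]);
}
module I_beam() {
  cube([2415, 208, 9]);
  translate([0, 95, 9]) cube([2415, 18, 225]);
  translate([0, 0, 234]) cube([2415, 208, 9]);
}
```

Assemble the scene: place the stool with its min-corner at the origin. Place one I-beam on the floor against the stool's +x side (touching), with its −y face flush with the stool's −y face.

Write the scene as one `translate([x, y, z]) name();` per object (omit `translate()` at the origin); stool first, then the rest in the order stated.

stool();
translate([264, 0, 0]) I_beam();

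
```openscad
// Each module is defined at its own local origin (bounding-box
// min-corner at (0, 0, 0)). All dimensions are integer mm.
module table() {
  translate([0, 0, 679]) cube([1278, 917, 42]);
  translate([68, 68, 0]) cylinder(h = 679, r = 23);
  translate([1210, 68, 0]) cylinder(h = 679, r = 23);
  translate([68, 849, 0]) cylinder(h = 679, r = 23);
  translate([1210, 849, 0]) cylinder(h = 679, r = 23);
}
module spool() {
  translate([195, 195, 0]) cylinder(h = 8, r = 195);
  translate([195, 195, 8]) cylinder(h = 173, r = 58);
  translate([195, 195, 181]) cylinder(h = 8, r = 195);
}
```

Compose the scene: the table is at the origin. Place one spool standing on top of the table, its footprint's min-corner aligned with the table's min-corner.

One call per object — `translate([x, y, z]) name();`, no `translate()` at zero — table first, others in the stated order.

table();
translate([0, 0, 721]) spool();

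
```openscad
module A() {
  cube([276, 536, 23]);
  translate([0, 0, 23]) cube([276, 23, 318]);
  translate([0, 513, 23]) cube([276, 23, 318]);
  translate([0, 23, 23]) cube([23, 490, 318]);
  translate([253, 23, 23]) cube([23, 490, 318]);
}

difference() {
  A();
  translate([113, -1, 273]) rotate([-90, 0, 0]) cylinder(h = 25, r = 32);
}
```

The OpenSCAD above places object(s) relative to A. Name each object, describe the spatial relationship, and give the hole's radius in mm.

The subtracted cylinder has r = 32 mm.

A is an open box. The open box has a circular hole through its front wall. The hole's radius is 32 mm.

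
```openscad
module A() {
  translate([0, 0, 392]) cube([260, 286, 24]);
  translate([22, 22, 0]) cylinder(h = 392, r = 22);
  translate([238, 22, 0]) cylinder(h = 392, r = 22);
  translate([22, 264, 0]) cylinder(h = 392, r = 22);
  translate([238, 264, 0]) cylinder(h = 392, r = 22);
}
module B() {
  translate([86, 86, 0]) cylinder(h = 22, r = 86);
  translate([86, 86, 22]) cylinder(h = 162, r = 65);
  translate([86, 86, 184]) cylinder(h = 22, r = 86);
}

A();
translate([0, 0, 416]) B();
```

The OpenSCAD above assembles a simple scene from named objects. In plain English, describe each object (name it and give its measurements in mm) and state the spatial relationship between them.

A is a four-legged stool. The seat is a 260×286×24 mm slab whose top surface is at z = 416 mm; four round legs, each 44 mm in diameter, run from the floor (z = 0) to the underside of the seat, each leg's axis is inset half a diameter from the nearest pair of seat edges (so the leg's bounding box is flush with the corner).

B is a spool: two coaxial disc flanges of radius 86 mm and thickness 22 mm, joined by a core cylinder of radius 65 mm and height 162 mm. The lower flange rests on z = 0 and the three cylinders share a vertical axis.

The spool is on top of the stool.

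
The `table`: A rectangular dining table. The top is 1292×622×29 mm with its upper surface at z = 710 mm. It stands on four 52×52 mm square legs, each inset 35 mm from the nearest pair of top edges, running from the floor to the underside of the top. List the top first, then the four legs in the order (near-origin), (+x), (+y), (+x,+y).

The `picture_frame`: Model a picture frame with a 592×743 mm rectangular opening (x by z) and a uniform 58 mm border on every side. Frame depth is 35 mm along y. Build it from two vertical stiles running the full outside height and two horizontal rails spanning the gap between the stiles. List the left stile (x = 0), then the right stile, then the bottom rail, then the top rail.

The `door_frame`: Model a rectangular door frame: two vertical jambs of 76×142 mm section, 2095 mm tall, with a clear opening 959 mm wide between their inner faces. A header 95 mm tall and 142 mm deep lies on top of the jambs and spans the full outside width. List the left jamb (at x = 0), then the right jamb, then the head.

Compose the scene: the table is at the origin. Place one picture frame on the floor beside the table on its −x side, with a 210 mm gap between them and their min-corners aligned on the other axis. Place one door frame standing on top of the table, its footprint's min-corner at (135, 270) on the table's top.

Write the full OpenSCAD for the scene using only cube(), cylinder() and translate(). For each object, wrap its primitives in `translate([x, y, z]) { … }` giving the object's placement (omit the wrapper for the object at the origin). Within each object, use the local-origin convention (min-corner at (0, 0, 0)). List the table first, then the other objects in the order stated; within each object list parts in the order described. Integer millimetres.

translate([0, 0, 681]) cube([1292, 622, 29]);
translate([35, 35, 0]) cube([52, 52, 681]);
translate([1205, 35, 0]) cube([52, 52, 681]);
translate([35, 535, 0]) cube([52, 52, 681]);
translate([1205, 535, 0]) cube([52, 52, 681]);
translate([-918, 0, 0]) {
  cube([58, 35, 859]);
  translate([650, 0, 0]) cube([58, 35, 859]);
  translate([58, 0, 0]) cube([592, 35, 58]);
  translate([58, 0, 801]) cube([592, 35, 58]);
}
translate([135, 270, 710]) {
  cube([76, 142, 2095]);
  translate([1035, 0, 0]) cube([76, 142, 2095]);
  translate([0, 0, 2095]) cube([1111, 142, 95]);
}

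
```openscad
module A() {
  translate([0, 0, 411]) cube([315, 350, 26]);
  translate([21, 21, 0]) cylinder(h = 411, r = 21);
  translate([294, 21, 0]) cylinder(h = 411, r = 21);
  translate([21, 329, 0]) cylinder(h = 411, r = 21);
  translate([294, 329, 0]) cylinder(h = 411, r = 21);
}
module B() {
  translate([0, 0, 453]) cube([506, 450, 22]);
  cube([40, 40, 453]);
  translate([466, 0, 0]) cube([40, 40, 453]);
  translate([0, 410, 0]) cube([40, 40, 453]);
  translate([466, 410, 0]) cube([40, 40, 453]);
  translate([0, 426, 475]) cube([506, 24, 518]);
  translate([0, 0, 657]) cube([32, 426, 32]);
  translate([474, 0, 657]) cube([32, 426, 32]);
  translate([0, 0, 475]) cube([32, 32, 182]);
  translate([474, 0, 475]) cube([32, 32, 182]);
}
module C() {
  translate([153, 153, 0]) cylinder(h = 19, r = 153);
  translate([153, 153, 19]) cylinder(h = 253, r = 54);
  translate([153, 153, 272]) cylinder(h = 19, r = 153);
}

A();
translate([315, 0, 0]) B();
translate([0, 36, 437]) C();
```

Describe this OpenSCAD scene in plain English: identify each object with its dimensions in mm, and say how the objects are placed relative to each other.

A is a four-legged stool. The seat is a 315×350×26 mm slab whose top surface is at z = 437 mm; four round legs, each 42 mm in diameter, run from the floor (z = 0) to the underside of the seat, each leg's axis is inset half a diameter from the nearest pair of seat edges (so the leg's bounding box is flush with the corner).

B is a chair. The seat is a 506×450×22 mm slab with its top at z = 475 mm, on four 40×40 mm corner legs (flush with the seat edges, standing on z = 0). A flat backrest 24 mm thick, 518 mm tall, spans the full seat width and rises from the seat top along its +y edge, rear face flush with the rear of the seat. Two armrests of 32×32 mm section run along each side from the seat's front edge to the front of the backrest, top faces 214 mm above the seat top and outer faces flush with the seat's x-edges; a 32×32 mm post under the front of each armrest stands on the seat at the front corner.

C is a spool: two coaxial disc flanges of radius 153 mm and thickness 19 mm, joined by a core cylinder of radius 54 mm and height 253 mm. The lower flange rests on z = 0 and the three cylinders share a vertical axis.

The chair is against the stool's +x side, with their −y faces flush. The spool is on top of the stool.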